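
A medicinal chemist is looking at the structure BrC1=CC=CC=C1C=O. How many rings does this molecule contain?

1

In SMILES, each pair of matching ring-closure digits denotes one ring-closing bond; the number of such bonds equals the number of independent rings.
Ring-closure bonds here: 1.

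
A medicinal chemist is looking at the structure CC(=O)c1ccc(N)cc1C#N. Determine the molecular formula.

Walk through each heavy atom and fill implicit hydrogens from standard valence (C 4, N 3, O 2, S 2, halogen 1); for lowercase aromatic atoms, an aromatic c carries 1 H when it has two neighbours and 0 H with three, and aromatic n carries 0 H:
  atom 1: C, bond orders sum to 1 (valence 4) → 3 H
  atom 2: C, bond orders sum to 4 (valence 4) → 0 H
  atom 3: O, bond orders sum to 2 (valence 2) → 0 H
  atom 4: aromatic c, 3 neighbours → 0 H
  atom 5: aromatic c, 2 neighbours → 1 H
  atom 6: aromatic c, 2 neighbours → 1 H
  atom 7: aromatic c, 3 neighbours → 0 H
  atom 8: N, bond orders sum to 1 (valence 3) → 2 H
  atom 9: aromatic c, 2 neighbours → 1 H
  atom 10: aromatic c, 3 neighbours → 0 H
  atom 11: C, bond orders sum to 4 (valence 4) → 0 H
  atom 12: N, bond orders sum to 3 (valence 3) → 0 H
Totals → C:9, H:8, N:2, O:1.

C9H8N2O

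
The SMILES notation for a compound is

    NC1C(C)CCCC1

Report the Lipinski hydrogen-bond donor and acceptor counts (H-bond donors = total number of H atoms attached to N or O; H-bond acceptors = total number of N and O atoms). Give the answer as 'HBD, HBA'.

2, 1

Donors: find every N or O and count the H atoms it carries.
  atom 1 (N): bond orders sum to 1 → 2 H
Lipinski HBD = 2.
Acceptors: N atoms = 1, O atoms = 0 → HBA = 1.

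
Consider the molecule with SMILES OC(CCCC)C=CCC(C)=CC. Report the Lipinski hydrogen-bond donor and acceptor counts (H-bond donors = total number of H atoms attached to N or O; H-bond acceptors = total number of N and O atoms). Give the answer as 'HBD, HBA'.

Donors: find every N or O and count the H atoms it carries.
  atom 1 (O): bond orders sum to 1 → 1 H
Lipinski HBD = 1.
Acceptors: N atoms = 0, O atoms = 1 → HBA = 1.

1, 1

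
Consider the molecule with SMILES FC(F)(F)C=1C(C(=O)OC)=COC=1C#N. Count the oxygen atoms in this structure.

Scan the SMILES for O atoms (remember two-letter symbols like Cl and Br are single atoms).
Oxygen count: 3.

3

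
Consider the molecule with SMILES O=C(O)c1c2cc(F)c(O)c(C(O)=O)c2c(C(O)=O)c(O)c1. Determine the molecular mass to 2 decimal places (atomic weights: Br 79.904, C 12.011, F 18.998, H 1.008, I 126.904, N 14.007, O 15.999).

310.19 g/mol

First, the molecular formula is C13H7FO8 (counting implicit H from valence).
  C: 13 × 12.011 = 156.143
  F: 1 × 18.998 = 18.998
  H: 7 × 1.008 = 7.056
  O: 8 × 15.999 = 127.992
Sum: 13×12.011 + 1×18.998 + 7×1.008 + 8×15.999 = 310.189 → 310.19 g/mol.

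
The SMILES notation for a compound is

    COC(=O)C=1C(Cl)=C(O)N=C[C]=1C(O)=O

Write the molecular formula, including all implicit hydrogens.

C8H6ClNO5

Walk through each heavy atom and fill implicit hydrogens from standard valence (C 4, N 3, O 2, S 2, halogen 1):
  atom 1: C, bond orders sum to 1 (valence 4) → 3 H
  atom 2: O, bond orders sum to 2 (valence 2) → 0 H
  atom 3: C, bond orders sum to 4 (valence 4) → 0 H
  atom 4: O, bond orders sum to 2 (valence 2) → 0 H
  atom 5: C, bond orders sum to 4 (valence 4) → 0 H
  atom 6: C, bond orders sum to 4 (valence 4) → 0 H
  atom 7: Cl (halogen, monovalent) → 0 H
  atom 8: C, bond orders sum to 4 (valence 4) → 0 H
  atom 9: O, bond orders sum to 1 (valence 2) → 1 H
  atom 10: N, bond orders sum to 3 (valence 3) → 0 H
  atom 11: C, bond orders sum to 3 (valence 4) → 1 H
  atom 12: C with explicit H count 0
  atom 13: C, bond orders sum to 4 (valence 4) → 0 H
  atom 14: O, bond orders sum to 1 (valence 2) → 1 H
  atom 15: O, bond orders sum to 2 (valence 2) → 0 H
Totals → C:8, H:6, Cl:1, N:1, O:5.
In Hill order: C8H6ClNO5.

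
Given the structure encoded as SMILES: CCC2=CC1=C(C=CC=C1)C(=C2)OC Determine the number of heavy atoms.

14

Every atom symbol written in the SMILES (organic subset) is one heavy atom; implicit H are not written.
Heavy atoms by element → C:13, O:1.
Total: 14.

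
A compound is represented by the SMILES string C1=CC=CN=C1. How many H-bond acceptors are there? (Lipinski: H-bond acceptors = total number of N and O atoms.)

1

N atoms: 1; O atoms: 0.
Lipinski HBA = 1 + 0 = 1.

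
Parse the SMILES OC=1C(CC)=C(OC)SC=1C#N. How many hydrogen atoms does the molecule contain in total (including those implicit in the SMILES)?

9

Walk through each heavy atom and fill implicit hydrogens from standard valence (C 4, N 3, O 2, S 2, halogen 1):
  atom 1: O, bond orders sum to 1 (valence 2) → 1 H
  atom 2: C, bond orders sum to 4 (valence 4) → 0 H
  atom 3: C, bond orders sum to 4 (valence 4) → 0 H
  atom 4: C, bond orders sum to 2 (valence 4) → 2 H
  atom 5: C, bond orders sum to 1 (valence 4) → 3 H
  atom 6: C, bond orders sum to 4 (valence 4) → 0 H
  atom 7: O, bond orders sum to 2 (valence 2) → 0 H
  atom 8: C, bond orders sum to 1 (valence 4) → 3 H
  atom 9: S, bond orders sum to 2 (valence 2) → 0 H
  atom 10: C, bond orders sum to 4 (valence 4) → 0 H
  atom 11: C, bond orders sum to 4 (valence 4) → 0 H
  atom 12: N, bond orders sum to 3 (valence 3) → 0 H
Total hydrogens: 9.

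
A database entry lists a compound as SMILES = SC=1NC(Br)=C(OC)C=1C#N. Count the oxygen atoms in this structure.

Scan the SMILES for O atoms (remember two-letter symbols like Cl and Br are single atoms).
Oxygen count: 1.

1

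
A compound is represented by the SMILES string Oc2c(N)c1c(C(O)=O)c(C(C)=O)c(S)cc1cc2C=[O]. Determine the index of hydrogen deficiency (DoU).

Molecular formula: C14H11NO5S.
DoU = (2C + 2 + N − H − X) / 2, where X is the halogen count and O/S are ignored.
    = (2·14 + 2 + 1 − 11 − 0) / 2 = 20 / 2 = 10.

10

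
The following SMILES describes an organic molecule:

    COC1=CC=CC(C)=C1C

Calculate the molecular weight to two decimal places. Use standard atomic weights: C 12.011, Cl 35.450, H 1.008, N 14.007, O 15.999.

136.19 g/mol

First, the molecular formula is C9H12O (counting implicit H from valence).
  C: 9 × 12.011 = 108.099
  H: 12 × 1.008 = 12.096
  O: 1 × 15.999 = 15.999
Sum: 9×12.011 + 12×1.008 + 1×15.999 = 136.194 → 136.19 g/mol.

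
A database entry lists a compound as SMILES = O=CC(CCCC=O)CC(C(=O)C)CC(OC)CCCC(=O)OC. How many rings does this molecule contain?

0

In SMILES, each pair of matching ring-closure digits denotes one ring-closing bond; the number of such bonds equals the number of independent rings.
Ring-closure bonds here: 0.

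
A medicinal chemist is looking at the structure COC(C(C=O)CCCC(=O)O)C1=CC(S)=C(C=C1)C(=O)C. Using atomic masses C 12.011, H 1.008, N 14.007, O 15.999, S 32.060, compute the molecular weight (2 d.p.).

First, the molecular formula is C16H20O5S (counting implicit H from valence).
  C: 16 × 12.011 = 192.176
  H: 20 × 1.008 = 20.160
  O: 5 × 15.999 = 79.995
  S: 1 × 32.060 = 32.060
Sum: 16×12.011 + 20×1.008 + 5×15.999 + 1×32.060 = 324.391 → 324.39 g/mol.

324.39 g/mol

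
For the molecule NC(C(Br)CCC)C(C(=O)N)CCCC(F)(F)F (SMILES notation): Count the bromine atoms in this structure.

1

Scan the SMILES for Br atoms (remember two-letter symbols like Cl and Br are single atoms).
Bromine count: 1.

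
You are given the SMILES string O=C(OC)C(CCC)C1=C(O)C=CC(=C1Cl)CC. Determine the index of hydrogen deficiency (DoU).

5

Degree of unsaturation = (number of rings) + (number of π bonds).
Ring closures in the SMILES: 1.
π bonds: 4 double bonds (each 1 DoU) → 4 DoU from unsaturation.
Total DoU = 1 + 4 = 5.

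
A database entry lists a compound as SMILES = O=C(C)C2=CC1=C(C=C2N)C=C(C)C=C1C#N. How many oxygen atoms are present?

Scan the SMILES for O atoms (remember two-letter symbols like Cl and Br are single atoms).
Oxygen count: 1.

1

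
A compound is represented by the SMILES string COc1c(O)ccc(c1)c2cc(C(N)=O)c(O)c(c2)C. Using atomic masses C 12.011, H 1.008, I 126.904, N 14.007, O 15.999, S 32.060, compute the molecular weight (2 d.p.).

273.29 g/mol

First, the molecular formula is C15H15NO4 (counting implicit H from valence).
  C: 15 × 12.011 = 180.165
  H: 15 × 1.008 = 15.120
  N: 1 × 14.007 = 14.007
  O: 4 × 15.999 = 63.996
Sum: 15×12.011 + 15×1.008 + 1×14.007 + 4×15.999 = 273.288 → 273.29 g/mol.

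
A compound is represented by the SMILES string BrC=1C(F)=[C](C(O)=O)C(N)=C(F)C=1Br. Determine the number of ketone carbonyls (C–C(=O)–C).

0

Scan the SMILES for the ketone motif — none present.
Groups that are present: 1 carboxylic acid, 1 primary amine.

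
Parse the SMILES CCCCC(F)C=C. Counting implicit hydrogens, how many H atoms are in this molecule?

Walk through each heavy atom and fill implicit hydrogens from standard valence (C 4, N 3, O 2, S 2, halogen 1):
  atom 1: C, bond orders sum to 1 (valence 4) → 3 H
  atom 2: C, bond orders sum to 2 (valence 4) → 2 H
  atom 3: C, bond orders sum to 2 (valence 4) → 2 H
  atom 4: C, bond orders sum to 2 (valence 4) → 2 H
  atom 5: C, bond orders sum to 3 (valence 4) → 1 H
  atom 6: F (halogen, monovalent) → 0 H
  atom 7: C, bond orders sum to 3 (valence 4) → 1 H
  atom 8: C, bond orders sum to 2 (valence 4) → 2 H
Total hydrogens: 13.

13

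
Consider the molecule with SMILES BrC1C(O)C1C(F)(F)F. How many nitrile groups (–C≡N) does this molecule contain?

Scan the SMILES for the nitrile motif — none present.
Groups that are present: 1 hydroxyl.

0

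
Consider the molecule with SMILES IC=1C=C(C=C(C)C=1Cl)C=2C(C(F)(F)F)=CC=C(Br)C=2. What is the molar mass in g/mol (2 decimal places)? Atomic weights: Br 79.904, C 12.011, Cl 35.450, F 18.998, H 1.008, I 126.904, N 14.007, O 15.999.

475.47 g/mol

First, the molecular formula is C14H8BrClF3I (counting implicit H from valence).
  Br: 1 × 79.904 = 79.904
  C: 14 × 12.011 = 168.154
  Cl: 1 × 35.450 = 35.450
  F: 3 × 18.998 = 56.994
  H: 8 × 1.008 = 8.064
  I: 1 × 126.904 = 126.904
Sum: 1×79.904 + 14×12.011 + 1×35.450 + 3×18.998 + 8×1.008 + 1×126.904 = 475.470 → 475.47 g/mol.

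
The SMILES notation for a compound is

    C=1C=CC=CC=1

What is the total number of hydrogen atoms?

6

Walk through each heavy atom and fill implicit hydrogens from standard valence (C 4, N 3, O 2, S 2, halogen 1):
  atom 1: C, bond orders sum to 3 (valence 4) → 1 H
  atom 2: C, bond orders sum to 3 (valence 4) → 1 H
  atom 3: C, bond orders sum to 3 (valence 4) → 1 H
  atom 4: C, bond orders sum to 3 (valence 4) → 1 H
  atom 5: C, bond orders sum to 3 (valence 4) → 1 H
  atom 6: C, bond orders sum to 3 (valence 4) → 1 H
Total hydrogens: 6.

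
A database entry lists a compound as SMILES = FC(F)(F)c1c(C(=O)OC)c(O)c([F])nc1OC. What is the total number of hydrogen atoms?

7

Walk through each heavy atom and fill implicit hydrogens from standard valence (C 4, N 3, O 2, S 2, halogen 1); for lowercase aromatic atoms, an aromatic c carries 1 H when it has two neighbours and 0 H with three, and aromatic n carries 0 H:
  atom 1: F (halogen, monovalent) → 0 H
  atom 2: C, bond orders sum to 4 (valence 4) → 0 H
  atom 3: F (halogen, monovalent) → 0 H
  atom 4: F (halogen, monovalent) → 0 H
  atom 5: aromatic c, 3 neighbours → 0 H
  atom 6: aromatic c, 3 neighbours → 0 H
  atom 7: C, bond orders sum to 4 (valence 4) → 0 H
  atom 8: O, bond orders sum to 2 (valence 2) → 0 H
  atom 9: O, bond orders sum to 2 (valence 2) → 0 H
  atom 10: C, bond orders sum to 1 (valence 4) → 3 H
  atom 11: aromatic c, 3 neighbours → 0 H
  atom 12: O, bond orders sum to 1 (valence 2) → 1 H
  atom 13: aromatic c, 3 neighbours → 0 H
  atom 14: F with explicit H count 0
  atom 15: aromatic n, 2 neighbours → 0 H
  atom 16: aromatic c, 3 neighbours → 0 H
  atom 17: O, bond orders sum to 2 (valence 2) → 0 H
  atom 18: C, bond orders sum to 1 (valence 4) → 3 H
Total hydrogens: 7.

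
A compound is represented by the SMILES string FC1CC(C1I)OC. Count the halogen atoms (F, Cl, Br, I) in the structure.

2

Halogen atoms appear at heavy-atom positions 1, 6 (1×F, 1×I).
Other groups present: 1 ether.
Halogen count: 2.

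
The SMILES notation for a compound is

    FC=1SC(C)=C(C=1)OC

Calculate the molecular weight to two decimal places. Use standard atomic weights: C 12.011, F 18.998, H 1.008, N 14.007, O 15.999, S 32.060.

146.18 g/mol

First, the molecular formula is C6H7FOS (counting implicit H from valence).
  C: 6 × 12.011 = 72.066
  F: 1 × 18.998 = 18.998
  H: 7 × 1.008 = 7.056
  O: 1 × 15.999 = 15.999
  S: 1 × 32.060 = 32.060
Sum: 6×12.011 + 1×18.998 + 7×1.008 + 1×15.999 + 1×32.060 = 146.179 → 146.18 g/mol.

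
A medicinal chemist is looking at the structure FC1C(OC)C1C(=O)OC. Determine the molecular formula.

Walk through each heavy atom and fill implicit hydrogens from standard valence (C 4, N 3, O 2, S 2, halogen 1):
  atom 1: F (halogen, monovalent) → 0 H
  atom 2: C, bond orders sum to 3 (valence 4) → 1 H
  atom 3: C, bond orders sum to 3 (valence 4) → 1 H
  atom 4: O, bond orders sum to 2 (valence 2) → 0 H
  atom 5: C, bond orders sum to 1 (valence 4) → 3 H
  atom 6: C, bond orders sum to 3 (valence 4) → 1 H
  atom 7: C, bond orders sum to 4 (valence 4) → 0 H
  atom 8: O, bond orders sum to 2 (valence 2) → 0 H
  atom 9: O, bond orders sum to 2 (valence 2) → 0 H
  atom 10: C, bond orders sum to 1 (valence 4) → 3 H
Totals → C:6, H:9, F:1, O:3.

C6H9FO3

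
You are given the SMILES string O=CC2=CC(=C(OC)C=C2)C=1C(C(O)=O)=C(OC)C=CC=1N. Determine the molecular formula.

Walk through each heavy atom and fill implicit hydrogens from standard valence (C 4, N 3, O 2, S 2, halogen 1):
  atom 1: O, bond orders sum to 2 (valence 2) → 0 H
  atom 2: C, bond orders sum to 3 (valence 4) → 1 H
  atom 3: C, bond orders sum to 4 (valence 4) → 0 H
  atom 4: C, bond orders sum to 3 (valence 4) → 1 H
  atom 5: C, bond orders sum to 4 (valence 4) → 0 H
  atom 6: C, bond orders sum to 4 (valence 4) → 0 H
  atom 7: O, bond orders sum to 2 (valence 2) → 0 H
  atom 8: C, bond orders sum to 1 (valence 4) → 3 H
  atom 9: C, bond orders sum to 3 (valence 4) → 1 H
  atom 10: C, bond orders sum to 3 (valence 4) → 1 H
  atom 11: C, bond orders sum to 4 (valence 4) → 0 H
  atom 12: C, bond orders sum to 4 (valence 4) → 0 H
  atom 13: C, bond orders sum to 4 (valence 4) → 0 H
  atom 14: O, bond orders sum to 1 (valence 2) → 1 H
  atom 15: O, bond orders sum to 2 (valence 2) → 0 H
  atom 16: C, bond orders sum to 4 (valence 4) → 0 H
  atom 17: O, bond orders sum to 2 (valence 2) → 0 H
  atom 18: C, bond orders sum to 1 (valence 4) → 3 H
  atom 19: C, bond orders sum to 3 (valence 4) → 1 H
  atom 20: C, bond orders sum to 3 (valence 4) → 1 H
  atom 21: C, bond orders sum to 4 (valence 4) → 0 H
  atom 22: N, bond orders sum to 1 (valence 3) → 2 H
Totals → C:16, H:15, N:1, O:5.
In Hill order: C16H15NO5.

C16H15NO5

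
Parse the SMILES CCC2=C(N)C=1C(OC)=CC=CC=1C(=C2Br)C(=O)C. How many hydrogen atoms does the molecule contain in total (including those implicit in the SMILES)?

16

Walk through each heavy atom and fill implicit hydrogens from standard valence (C 4, N 3, O 2, S 2, halogen 1):
  atom 1: C, bond orders sum to 1 (valence 4) → 3 H
  atom 2: C, bond orders sum to 2 (valence 4) → 2 H
  atom 3: C, bond orders sum to 4 (valence 4) → 0 H
  atom 4: C, bond orders sum to 4 (valence 4) → 0 H
  atom 5: N, bond orders sum to 1 (valence 3) → 2 H
  atom 6: C, bond orders sum to 4 (valence 4) → 0 H
  atom 7: C, bond orders sum to 4 (valence 4) → 0 H
  atom 8: O, bond orders sum to 2 (valence 2) → 0 H
  atom 9: C, bond orders sum to 1 (valence 4) → 3 H
  atom 10: C, bond orders sum to 3 (valence 4) → 1 H
  atom 11: C, bond orders sum to 3 (valence 4) → 1 H
  atom 12: C, bond orders sum to 3 (valence 4) → 1 H
  atom 13: C, bond orders sum to 4 (valence 4) → 0 H
  atom 14: C, bond orders sum to 4 (valence 4) → 0 H
  atom 15: C, bond orders sum to 4 (valence 4) → 0 H
  atom 16: Br (halogen, monovalent) → 0 H
  atom 17: C, bond orders sum to 4 (valence 4) → 0 H
  atom 18: O, bond orders sum to 2 (valence 2) → 0 H
  atom 19: C, bond orders sum to 1 (valence 4) → 3 H
Total hydrogens: 16.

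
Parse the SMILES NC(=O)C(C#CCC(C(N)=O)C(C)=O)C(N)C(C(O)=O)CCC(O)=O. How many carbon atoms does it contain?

Count every carbon token in the SMILES (each C, including those in ring-closure positions and inside branches).
Carbon count: 15.

15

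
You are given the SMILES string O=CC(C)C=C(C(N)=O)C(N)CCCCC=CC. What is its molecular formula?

Walk through each heavy atom and fill implicit hydrogens from standard valence (C 4, N 3, O 2, S 2, halogen 1):
  atom 1: O, bond orders sum to 2 (valence 2) → 0 H
  atom 2: C, bond orders sum to 3 (valence 4) → 1 H
  atom 3: C, bond orders sum to 3 (valence 4) → 1 H
  atom 4: C, bond orders sum to 1 (valence 4) → 3 H
  atom 5: C, bond orders sum to 3 (valence 4) → 1 H
  atom 6: C, bond orders sum to 4 (valence 4) → 0 H
  atom 7: C, bond orders sum to 4 (valence 4) → 0 H
  atom 8: N, bond orders sum to 1 (valence 3) → 2 H
  atom 9: O, bond orders sum to 2 (valence 2) → 0 H
  atom 10: C, bond orders sum to 3 (valence 4) → 1 H
  atom 11: N, bond orders sum to 1 (valence 3) → 2 H
  atom 12: C, bond orders sum to 2 (valence 4) → 2 H
  atom 13: C, bond orders sum to 2 (valence 4) → 2 H
  atom 14: C, bond orders sum to 2 (valence 4) → 2 H
  atom 15: C, bond orders sum to 2 (valence 4) → 2 H
  atom 16: C, bond orders sum to 3 (valence 4) → 1 H
  atom 17: C, bond orders sum to 3 (valence 4) → 1 H
  atom 18: C, bond orders sum to 1 (valence 4) → 3 H
Totals → C:14, H:24, N:2, O:2.
In Hill order: C14H24N2O2.

C14H24N2O2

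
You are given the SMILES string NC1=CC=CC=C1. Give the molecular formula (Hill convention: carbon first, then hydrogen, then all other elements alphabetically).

Walk through each heavy atom and fill implicit hydrogens from standard valence (C 4, N 3, O 2, S 2, halogen 1):
  atom 1: N, bond orders sum to 1 (valence 3) → 2 H
  atom 2: C, bond orders sum to 4 (valence 4) → 0 H
  atom 3: C, bond orders sum to 3 (valence 4) → 1 H
  atom 4: C, bond orders sum to 3 (valence 4) → 1 H
  atom 5: C, bond orders sum to 3 (valence 4) → 1 H
  atom 6: C, bond orders sum to 3 (valence 4) → 1 H
  atom 7: C, bond orders sum to 3 (valence 4) → 1 H
Totals → C:6, H:7, N:1.
In Hill order: C6H7N.

C6H7N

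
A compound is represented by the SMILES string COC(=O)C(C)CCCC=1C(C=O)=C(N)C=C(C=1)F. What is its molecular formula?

Walk through each heavy atom and fill implicit hydrogens from standard valence (C 4, N 3, O 2, S 2, halogen 1):
  atom 1: C, bond orders sum to 1 (valence 4) → 3 H
  atom 2: O, bond orders sum to 2 (valence 2) → 0 H
  atom 3: C, bond orders sum to 4 (valence 4) → 0 H
  atom 4: O, bond orders sum to 2 (valence 2) → 0 H
  atom 5: C, bond orders sum to 3 (valence 4) → 1 H
  atom 6: C, bond orders sum to 1 (valence 4) → 3 H
  atom 7: C, bond orders sum to 2 (valence 4) → 2 H
  atom 8: C, bond orders sum to 2 (valence 4) → 2 H
  atom 9: C, bond orders sum to 2 (valence 4) → 2 H
  atom 10: C, bond orders sum to 4 (valence 4) → 0 H
  atom 11: C, bond orders sum to 4 (valence 4) → 0 H
  atom 12: C, bond orders sum to 3 (valence 4) → 1 H
  atom 13: O, bond orders sum to 2 (valence 2) → 0 H
  atom 14: C, bond orders sum to 4 (valence 4) → 0 H
  atom 15: N, bond orders sum to 1 (valence 3) → 2 H
  atom 16: C, bond orders sum to 3 (valence 4) → 1 H
  atom 17: C, bond orders sum to 4 (valence 4) → 0 H
  atom 18: C, bond orders sum to 3 (valence 4) → 1 H
  atom 19: F (halogen, monovalent) → 0 H
Totals → C:14, H:18, F:1, N:1, O:3.
In Hill order: C14H18FNO3.

C14H18FNO3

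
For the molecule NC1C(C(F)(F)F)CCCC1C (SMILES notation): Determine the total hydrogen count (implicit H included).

14

Walk through each heavy atom and fill implicit hydrogens from standard valence (C 4, N 3, O 2, S 2, halogen 1):
  atom 1: N, bond orders sum to 1 (valence 3) → 2 H
  atom 2: C, bond orders sum to 3 (valence 4) → 1 H
  atom 3: C, bond orders sum to 3 (valence 4) → 1 H
  atom 4: C, bond orders sum to 4 (valence 4) → 0 H
  atom 5: F (halogen, monovalent) → 0 H
  atom 6: F (halogen, monovalent) → 0 H
  atom 7: F (halogen, monovalent) → 0 H
  atom 8: C, bond orders sum to 2 (valence 4) → 2 H
  atom 9: C, bond orders sum to 2 (valence 4) → 2 H
  atom 10: C, bond orders sum to 2 (valence 4) → 2 H
  atom 11: C, bond orders sum to 3 (valence 4) → 1 H
  atom 12: C, bond orders sum to 1 (valence 4) → 3 H
Total hydrogens: 14.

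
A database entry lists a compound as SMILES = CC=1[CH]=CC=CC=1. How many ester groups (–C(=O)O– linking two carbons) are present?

Scan the SMILES for the ester motif — none present.

0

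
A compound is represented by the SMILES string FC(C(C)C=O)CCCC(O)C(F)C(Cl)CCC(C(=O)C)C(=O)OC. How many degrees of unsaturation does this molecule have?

3

Molecular formula: C17H27ClF2O5.
DoU = (2C + 2 + N − H − X) / 2, where X is the halogen count and O/S are ignored.
    = (2·17 + 2 + 0 − 27 − 3) / 2 = 6 / 2 = 3.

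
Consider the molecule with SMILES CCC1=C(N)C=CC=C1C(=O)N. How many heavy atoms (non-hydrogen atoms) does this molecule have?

12

Every atom symbol written in the SMILES (organic subset) is one heavy atom; implicit H are not written.
Heavy atoms by element → C:9, N:2, O:1.
Total: 12.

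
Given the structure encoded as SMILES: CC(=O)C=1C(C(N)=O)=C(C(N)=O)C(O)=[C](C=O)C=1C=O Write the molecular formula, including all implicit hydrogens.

C12H10N2O6

Walk through each heavy atom and fill implicit hydrogens from standard valence (C 4, N 3, O 2, S 2, halogen 1):
  atom 1: C, bond orders sum to 1 (valence 4) → 3 H
  atom 2: C, bond orders sum to 4 (valence 4) → 0 H
  atom 3: O, bond orders sum to 2 (valence 2) → 0 H
  atom 4: C, bond orders sum to 4 (valence 4) → 0 H
  atom 5: C, bond orders sum to 4 (valence 4) → 0 H
  atom 6: C, bond orders sum to 4 (valence 4) → 0 H
  atom 7: N, bond orders sum to 1 (valence 3) → 2 H
  atom 8: O, bond orders sum to 2 (valence 2) → 0 H
  atom 9: C, bond orders sum to 4 (valence 4) → 0 H
  atom 10: C, bond orders sum to 4 (valence 4) → 0 H
  atom 11: N, bond orders sum to 1 (valence 3) → 2 H
  atom 12: O, bond orders sum to 2 (valence 2) → 0 H
  atom 13: C, bond orders sum to 4 (valence 4) → 0 H
  atom 14: O, bond orders sum to 1 (valence 2) → 1 H
  atom 15: C with explicit H count 0
  atom 16: C, bond orders sum to 3 (valence 4) → 1 H
  atom 17: O, bond orders sum to 2 (valence 2) → 0 H
  atom 18: C, bond orders sum to 4 (valence 4) → 0 H
  atom 19: C, bond orders sum to 3 (valence 4) → 1 H
  atom 20: O, bond orders sum to 2 (valence 2) → 0 H
Totals → C:12, H:10, N:2, O:6.
In Hill order: C12H10N2O6.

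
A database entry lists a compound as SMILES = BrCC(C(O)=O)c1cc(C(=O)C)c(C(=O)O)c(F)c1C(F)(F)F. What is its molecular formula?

Walk through each heavy atom and fill implicit hydrogens from standard valence (C 4, N 3, O 2, S 2, halogen 1); for lowercase aromatic atoms, an aromatic c carries 1 H when it has two neighbours and 0 H with three, and aromatic n carries 0 H:
  atom 1: Br (halogen, monovalent) → 0 H
  atom 2: C, bond orders sum to 2 (valence 4) → 2 H
  atom 3: C, bond orders sum to 3 (valence 4) → 1 H
  atom 4: C, bond orders sum to 4 (valence 4) → 0 H
  atom 5: O, bond orders sum to 1 (valence 2) → 1 H
  atom 6: O, bond orders sum to 2 (valence 2) → 0 H
  atom 7: aromatic c, 3 neighbours → 0 H
  atom 8: aromatic c, 2 neighbours → 1 H
  atom 9: aromatic c, 3 neighbours → 0 H
  atom 10: C, bond orders sum to 4 (valence 4) → 0 H
  atom 11: O, bond orders sum to 2 (valence 2) → 0 H
  atom 12: C, bond orders sum to 1 (valence 4) → 3 H
  atom 13: aromatic c, 3 neighbours → 0 H
  atom 14: C, bond orders sum to 4 (valence 4) → 0 H
  atom 15: O, bond orders sum to 2 (valence 2) → 0 H
  atom 16: O, bond orders sum to 1 (valence 2) → 1 H
  atom 17: aromatic c, 3 neighbours → 0 H
  atom 18: F (halogen, monovalent) → 0 H
  atom 19: aromatic c, 3 neighbours → 0 H
  atom 20: C, bond orders sum to 4 (valence 4) → 0 H
  atom 21: F (halogen, monovalent) → 0 H
  atom 22: F (halogen, monovalent) → 0 H
  atom 23: F (halogen, monovalent) → 0 H
Totals → C:13, H:9, Br:1, F:4, O:5.

C13H9BrF4O5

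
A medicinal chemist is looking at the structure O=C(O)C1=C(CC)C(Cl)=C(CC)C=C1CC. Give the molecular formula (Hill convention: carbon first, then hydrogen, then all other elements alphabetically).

C13H17ClO2

Walk through each heavy atom and fill implicit hydrogens from standard valence (C 4, N 3, O 2, S 2, halogen 1):
  atom 1: O, bond orders sum to 2 (valence 2) → 0 H
  atom 2: C, bond orders sum to 4 (valence 4) → 0 H
  atom 3: O, bond orders sum to 1 (valence 2) → 1 H
  atom 4: C, bond orders sum to 4 (valence 4) → 0 H
  atom 5: C, bond orders sum to 4 (valence 4) → 0 H
  atom 6: C, bond orders sum to 2 (valence 4) → 2 H
  atom 7: C, bond orders sum to 1 (valence 4) → 3 H
  atom 8: C, bond orders sum to 4 (valence 4) → 0 H
  atom 9: Cl (halogen, monovalent) → 0 H
  atom 10: C, bond orders sum to 4 (valence 4) → 0 H
  atom 11: C, bond orders sum to 2 (valence 4) → 2 H
  atom 12: C, bond orders sum to 1 (valence 4) → 3 H
  atom 13: C, bond orders sum to 3 (valence 4) → 1 H
  atom 14: C, bond orders sum to 4 (valence 4) → 0 H
  atom 15: C, bond orders sum to 2 (valence 4) → 2 H
  atom 16: C, bond orders sum to 1 (valence 4) → 3 H
Totals → C:13, H:17, Cl:1, O:2.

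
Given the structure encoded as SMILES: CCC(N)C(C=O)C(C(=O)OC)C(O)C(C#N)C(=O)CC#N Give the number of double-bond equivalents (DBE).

Degree of unsaturation = (number of rings) + (number of π bonds).
Ring closures in the SMILES: 0.
π bonds: 3 double bonds (each 1 DoU), 2 triple bonds (each 2 DoU) → 7 DoU from unsaturation.
Total DoU = 0 + 7 = 7.

7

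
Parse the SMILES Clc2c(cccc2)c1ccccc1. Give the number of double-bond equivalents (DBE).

Molecular formula: C12H9Cl.
DoU = (2C + 2 + N − H − X) / 2, where X is the halogen count and O/S are ignored.
    = (2·12 + 2 + 0 − 9 − 1) / 2 = 16 / 2 = 8.

8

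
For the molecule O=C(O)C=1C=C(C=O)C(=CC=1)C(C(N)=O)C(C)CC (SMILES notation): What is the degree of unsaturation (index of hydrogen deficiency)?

7

Molecular formula: C14H17NO4.
DoU = (2C + 2 + N − H − X) / 2, where X is the halogen count and O/S are ignored.
    = (2·14 + 2 + 1 − 17 − 0) / 2 = 14 / 2 = 7.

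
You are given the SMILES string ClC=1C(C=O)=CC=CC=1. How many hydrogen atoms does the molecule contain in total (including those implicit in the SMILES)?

Walk through each heavy atom and fill implicit hydrogens from standard valence (C 4, N 3, O 2, S 2, halogen 1):
  atom 1: Cl (halogen, monovalent) → 0 H
  atom 2: C, bond orders sum to 4 (valence 4) → 0 H
  atom 3: C, bond orders sum to 4 (valence 4) → 0 H
  atom 4: C, bond orders sum to 3 (valence 4) → 1 H
  atom 5: O, bond orders sum to 2 (valence 2) → 0 H
  atom 6: C, bond orders sum to 3 (valence 4) → 1 H
  atom 7: C, bond orders sum to 3 (valence 4) → 1 H
  atom 8: C, bond orders sum to 3 (valence 4) → 1 H
  atom 9: C, bond orders sum to 3 (valence 4) → 1 H
Total hydrogens: 5.

5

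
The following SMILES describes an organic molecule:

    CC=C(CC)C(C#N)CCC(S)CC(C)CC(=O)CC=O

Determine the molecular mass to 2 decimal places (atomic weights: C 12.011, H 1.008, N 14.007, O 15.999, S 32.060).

First, the molecular formula is C17H27NO2S (counting implicit H from valence).
  C: 17 × 12.011 = 204.187
  H: 27 × 1.008 = 27.216
  N: 1 × 14.007 = 14.007
  O: 2 × 15.999 = 31.998
  S: 1 × 32.060 = 32.060
Sum: 17×12.011 + 27×1.008 + 1×14.007 + 2×15.999 + 1×32.060 = 309.468 → 309.47 g/mol.

309.47 g/mol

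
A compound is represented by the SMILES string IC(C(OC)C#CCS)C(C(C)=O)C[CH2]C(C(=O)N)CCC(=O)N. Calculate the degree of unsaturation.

Degree of unsaturation = (number of rings) + (number of π bonds).
Ring closures in the SMILES: 0.
π bonds: 3 double bonds (each 1 DoU), 1 triple bond (each 2 DoU) → 5 DoU from unsaturation.
Total DoU = 0 + 5 = 5.

5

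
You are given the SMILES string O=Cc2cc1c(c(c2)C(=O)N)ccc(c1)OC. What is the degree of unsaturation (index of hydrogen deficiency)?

9

Molecular formula: C13H11NO3.
DoU = (2C + 2 + N − H − X) / 2, where X is the halogen count and O/S are ignored.
    = (2·13 + 2 + 1 − 11 − 0) / 2 = 18 / 2 = 9.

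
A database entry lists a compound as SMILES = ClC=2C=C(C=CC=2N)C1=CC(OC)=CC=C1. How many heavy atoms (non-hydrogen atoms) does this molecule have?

16

Every atom symbol written in the SMILES (organic subset) is one heavy atom; implicit H are not written.
Heavy atoms by element → C:13, Cl:1, N:1, O:1.
Total: 16.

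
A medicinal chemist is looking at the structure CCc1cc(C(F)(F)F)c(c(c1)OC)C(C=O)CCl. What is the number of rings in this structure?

1

In SMILES, each pair of matching ring-closure digits denotes one ring-closing bond; the number of such bonds equals the number of independent rings.
Ring-closure bonds here: 1.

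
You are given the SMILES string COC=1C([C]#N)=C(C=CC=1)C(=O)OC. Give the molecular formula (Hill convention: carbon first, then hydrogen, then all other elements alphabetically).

Walk through each heavy atom and fill implicit hydrogens from standard valence (C 4, N 3, O 2, S 2, halogen 1):
  atom 1: C, bond orders sum to 1 (valence 4) → 3 H
  atom 2: O, bond orders sum to 2 (valence 2) → 0 H
  atom 3: C, bond orders sum to 4 (valence 4) → 0 H
  atom 4: C, bond orders sum to 4 (valence 4) → 0 H
  atom 5: C with explicit H count 0
  atom 6: N, bond orders sum to 3 (valence 3) → 0 H
  atom 7: C, bond orders sum to 4 (valence 4) → 0 H
  atom 8: C, bond orders sum to 3 (valence 4) → 1 H
  atom 9: C, bond orders sum to 3 (valence 4) → 1 H
  atom 10: C, bond orders sum to 3 (valence 4) → 1 H
  atom 11: C, bond orders sum to 4 (valence 4) → 0 H
  atom 12: O, bond orders sum to 2 (valence 2) → 0 H
  atom 13: O, bond orders sum to 2 (valence 2) → 0 H
  atom 14: C, bond orders sum to 1 (valence 4) → 3 H
Totals → C:10, H:9, N:1, O:3.
In Hill order: C10H9NO3.

C10H9NO3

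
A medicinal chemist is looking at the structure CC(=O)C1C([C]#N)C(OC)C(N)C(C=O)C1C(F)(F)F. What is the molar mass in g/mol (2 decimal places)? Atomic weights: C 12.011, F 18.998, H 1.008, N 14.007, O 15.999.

292.26 g/mol

First, the molecular formula is C12H15F3N2O3 (counting implicit H from valence).
  C: 12 × 12.011 = 144.132
  F: 3 × 18.998 = 56.994
  H: 15 × 1.008 = 15.120
  N: 2 × 14.007 = 28.014
  O: 3 × 15.999 = 47.997
Sum: 12×12.011 + 3×18.998 + 15×1.008 + 2×14.007 + 3×15.999 = 292.257 → 292.26 g/mol.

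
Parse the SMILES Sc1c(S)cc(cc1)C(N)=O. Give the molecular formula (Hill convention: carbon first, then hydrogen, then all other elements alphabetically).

Walk through each heavy atom and fill implicit hydrogens from standard valence (C 4, N 3, O 2, S 2, halogen 1); for lowercase aromatic atoms, an aromatic c carries 1 H when it has two neighbours and 0 H with three, and aromatic n carries 0 H:
  atom 1: S, bond orders sum to 1 (valence 2) → 1 H
  atom 2: aromatic c, 3 neighbours → 0 H
  atom 3: aromatic c, 3 neighbours → 0 H
  atom 4: S, bond orders sum to 1 (valence 2) → 1 H
  atom 5: aromatic c, 2 neighbours → 1 H
  atom 6: aromatic c, 3 neighbours → 0 H
  atom 7: aromatic c, 2 neighbours → 1 H
  atom 8: aromatic c, 2 neighbours → 1 H
  atom 9: C, bond orders sum to 4 (valence 4) → 0 H
  atom 10: N, bond orders sum to 1 (valence 3) → 2 H
  atom 11: O, bond orders sum to 2 (valence 2) → 0 H
Totals → C:7, H:7, N:1, O:1, S:2.

C7H7NOS2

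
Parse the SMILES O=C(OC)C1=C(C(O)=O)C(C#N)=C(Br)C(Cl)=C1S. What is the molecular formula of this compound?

C10H5BrClNO4S

Walk through each heavy atom and fill implicit hydrogens from standard valence (C 4, N 3, O 2, S 2, halogen 1):
  atom 1: O, bond orders sum to 2 (valence 2) → 0 H
  atom 2: C, bond orders sum to 4 (valence 4) → 0 H
  atom 3: O, bond orders sum to 2 (valence 2) → 0 H
  atom 4: C, bond orders sum to 1 (valence 4) → 3 H
  atom 5: C, bond orders sum to 4 (valence 4) → 0 H
  atom 6: C, bond orders sum to 4 (valence 4) → 0 H
  atom 7: C, bond orders sum to 4 (valence 4) → 0 H
  atom 8: O, bond orders sum to 1 (valence 2) → 1 H
  atom 9: O, bond orders sum to 2 (valence 2) → 0 H
  atom 10: C, bond orders sum to 4 (valence 4) → 0 H
  atom 11: C, bond orders sum to 4 (valence 4) → 0 H
  atom 12: N, bond orders sum to 3 (valence 3) → 0 H
  atom 13: C, bond orders sum to 4 (valence 4) → 0 H
  atom 14: Br (halogen, monovalent) → 0 H
  atom 15: C, bond orders sum to 4 (valence 4) → 0 H
  atom 16: Cl (halogen, monovalent) → 0 H
  atom 17: C, bond orders sum to 4 (valence 4) → 0 H
  atom 18: S, bond orders sum to 1 (valence 2) → 1 H
Totals → C:10, H:5, Br:1, Cl:1, N:1, O:4, S:1.
In Hill order: C10H5BrClNO4S.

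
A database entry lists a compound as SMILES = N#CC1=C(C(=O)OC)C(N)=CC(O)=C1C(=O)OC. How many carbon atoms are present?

Count every carbon token in the SMILES (each C, including those in ring-closure positions and inside branches).
Carbon count: 11.

11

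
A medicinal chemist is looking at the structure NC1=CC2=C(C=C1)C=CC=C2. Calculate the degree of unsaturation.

7

Molecular formula: C10H9N.
DoU = (2C + 2 + N − H − X) / 2, where X is the halogen count and O/S are ignored.
    = (2·10 + 2 + 1 − 9 − 0) / 2 = 14 / 2 = 7.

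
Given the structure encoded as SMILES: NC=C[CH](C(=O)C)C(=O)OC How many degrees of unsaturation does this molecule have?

Molecular formula: C7H11NO3.
DoU = (2C + 2 + N − H − X) / 2, where X is the halogen count and O/S are ignored.
    = (2·7 + 2 + 1 − 11 − 0) / 2 = 6 / 2 = 3.

3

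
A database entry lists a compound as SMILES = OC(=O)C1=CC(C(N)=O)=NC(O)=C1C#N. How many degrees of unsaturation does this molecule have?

Degree of unsaturation = (number of rings) + (number of π bonds).
Ring closures in the SMILES: 1.
π bonds: 5 double bonds (each 1 DoU), 1 triple bond (each 2 DoU) → 7 DoU from unsaturation.
Total DoU = 1 + 7 = 8.

8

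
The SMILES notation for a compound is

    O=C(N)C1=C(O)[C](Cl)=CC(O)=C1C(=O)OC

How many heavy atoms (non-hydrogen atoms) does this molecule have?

16

Every atom symbol written in the SMILES (organic subset) is one heavy atom; implicit H are not written.
Heavy atoms by element → C:9, Cl:1, N:1, O:5.
Total: 16.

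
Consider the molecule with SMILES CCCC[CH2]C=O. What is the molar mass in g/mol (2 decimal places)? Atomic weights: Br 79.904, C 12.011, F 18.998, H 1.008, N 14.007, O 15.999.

First, the molecular formula is C6H12O (counting implicit H from valence).
  C: 6 × 12.011 = 72.066
  H: 12 × 1.008 = 12.096
  O: 1 × 15.999 = 15.999
Sum: 6×12.011 + 12×1.008 + 1×15.999 = 100.161 → 100.16 g/mol.

100.16 g/mol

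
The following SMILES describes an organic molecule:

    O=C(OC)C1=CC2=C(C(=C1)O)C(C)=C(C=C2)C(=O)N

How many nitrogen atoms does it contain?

Scan the SMILES for N atoms (remember two-letter symbols like Cl and Br are single atoms).
Nitrogen count: 1.

1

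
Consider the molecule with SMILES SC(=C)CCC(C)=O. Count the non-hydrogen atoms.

Every atom symbol written in the SMILES (organic subset) is one heavy atom; implicit H are not written.
Heavy atoms by element → C:6, O:1, S:1.
Total: 8.

8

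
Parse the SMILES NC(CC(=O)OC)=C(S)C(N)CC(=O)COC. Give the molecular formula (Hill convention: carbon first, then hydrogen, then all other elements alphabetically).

Walk through each heavy atom and fill implicit hydrogens from standard valence (C 4, N 3, O 2, S 2, halogen 1):
  atom 1: N, bond orders sum to 1 (valence 3) → 2 H
  atom 2: C, bond orders sum to 4 (valence 4) → 0 H
  atom 3: C, bond orders sum to 2 (valence 4) → 2 H
  atom 4: C, bond orders sum to 4 (valence 4) → 0 H
  atom 5: O, bond orders sum to 2 (valence 2) → 0 H
  atom 6: O, bond orders sum to 2 (valence 2) → 0 H
  atom 7: C, bond orders sum to 1 (valence 4) → 3 H
  atom 8: C, bond orders sum to 4 (valence 4) → 0 H
  atom 9: S, bond orders sum to 1 (valence 2) → 1 H
  atom 10: C, bond orders sum to 3 (valence 4) → 1 H
  atom 11: N, bond orders sum to 1 (valence 3) → 2 H
  atom 12: C, bond orders sum to 2 (valence 4) → 2 H
  atom 13: C, bond orders sum to 4 (valence 4) → 0 H
  atom 14: O, bond orders sum to 2 (valence 2) → 0 H
  atom 15: C, bond orders sum to 2 (valence 4) → 2 H
  atom 16: O, bond orders sum to 2 (valence 2) → 0 H
  atom 17: C, bond orders sum to 1 (valence 4) → 3 H
Totals → C:10, H:18, N:2, O:4, S:1.

C10H18N2O4S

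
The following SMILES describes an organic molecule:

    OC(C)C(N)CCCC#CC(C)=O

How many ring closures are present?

0

In SMILES, each pair of matching ring-closure digits denotes one ring-closing bond; the number of such bonds equals the number of independent rings.
Ring-closure bonds here: 0.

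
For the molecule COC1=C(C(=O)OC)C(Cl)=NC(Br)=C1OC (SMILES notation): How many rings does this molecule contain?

In SMILES, each pair of matching ring-closure digits denotes one ring-closing bond; the number of such bonds equals the number of independent rings.
Ring-closure bonds here: 1.

1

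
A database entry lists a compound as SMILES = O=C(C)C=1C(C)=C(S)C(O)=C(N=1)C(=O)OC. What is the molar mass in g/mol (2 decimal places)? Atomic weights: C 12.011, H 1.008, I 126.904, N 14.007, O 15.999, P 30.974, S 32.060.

First, the molecular formula is C10H11NO4S (counting implicit H from valence).
  C: 10 × 12.011 = 120.110
  H: 11 × 1.008 = 11.088
  N: 1 × 14.007 = 14.007
  O: 4 × 15.999 = 63.996
  S: 1 × 32.060 = 32.060
Sum: 10×12.011 + 11×1.008 + 1×14.007 + 4×15.999 + 1×32.060 = 241.261 → 241.26 g/mol.

241.26 g/mol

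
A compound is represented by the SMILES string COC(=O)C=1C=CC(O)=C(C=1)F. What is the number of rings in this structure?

1

In SMILES, each pair of matching ring-closure digits denotes one ring-closing bond; the number of such bonds equals the number of independent rings.
Ring-closure bonds here: 1.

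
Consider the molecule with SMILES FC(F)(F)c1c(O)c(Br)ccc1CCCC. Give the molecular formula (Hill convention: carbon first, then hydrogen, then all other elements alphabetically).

Walk through each heavy atom and fill implicit hydrogens from standard valence (C 4, N 3, O 2, S 2, halogen 1); for lowercase aromatic atoms, an aromatic c carries 1 H when it has two neighbours and 0 H with three, and aromatic n carries 0 H:
  atom 1: F (halogen, monovalent) → 0 H
  atom 2: C, bond orders sum to 4 (valence 4) → 0 H
  atom 3: F (halogen, monovalent) → 0 H
  atom 4: F (halogen, monovalent) → 0 H
  atom 5: aromatic c, 3 neighbours → 0 H
  atom 6: aromatic c, 3 neighbours → 0 H
  atom 7: O, bond orders sum to 1 (valence 2) → 1 H
  atom 8: aromatic c, 3 neighbours → 0 H
  atom 9: Br (halogen, monovalent) → 0 H
  atom 10: aromatic c, 2 neighbours → 1 H
  atom 11: aromatic c, 2 neighbours → 1 H
  atom 12: aromatic c, 3 neighbours → 0 H
  atom 13: C, bond orders sum to 2 (valence 4) → 2 H
  atom 14: C, bond orders sum to 2 (valence 4) → 2 H
  atom 15: C, bond orders sum to 2 (valence 4) → 2 H
  atom 16: C, bond orders sum to 1 (valence 4) → 3 H
Totals → C:11, H:12, Br:1, F:3, O:1.

C11H12BrF3O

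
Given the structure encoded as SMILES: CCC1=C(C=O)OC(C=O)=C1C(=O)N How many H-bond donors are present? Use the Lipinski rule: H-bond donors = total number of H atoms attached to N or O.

Donors: find every N or O and count the H atoms it carries.
  atom 6 (O): bond orders sum to 2 → 0 H
  atom 7 (O): bond orders sum to 2 → 0 H
  atom 10 (O): bond orders sum to 2 → 0 H
  atom 13 (O): bond orders sum to 2 → 0 H
  atom 14 (N): bond orders sum to 1 → 2 H
Lipinski HBD = 2.

2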